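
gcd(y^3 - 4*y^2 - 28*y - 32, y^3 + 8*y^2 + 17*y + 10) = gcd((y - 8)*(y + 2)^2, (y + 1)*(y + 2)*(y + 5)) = y + 2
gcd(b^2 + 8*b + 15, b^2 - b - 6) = 1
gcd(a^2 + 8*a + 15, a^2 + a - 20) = a + 5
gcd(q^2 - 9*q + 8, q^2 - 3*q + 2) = q - 1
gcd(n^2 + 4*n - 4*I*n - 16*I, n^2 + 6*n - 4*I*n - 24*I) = n - 4*I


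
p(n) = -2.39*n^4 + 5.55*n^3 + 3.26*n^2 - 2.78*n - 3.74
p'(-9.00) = 8256.43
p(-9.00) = -19441.40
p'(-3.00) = 385.63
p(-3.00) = -309.50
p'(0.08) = -2.16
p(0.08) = -3.94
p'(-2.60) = 260.85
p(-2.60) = -181.24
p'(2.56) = -37.36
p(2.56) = 0.97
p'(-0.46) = -1.33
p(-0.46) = -2.42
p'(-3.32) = 508.94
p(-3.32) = -452.05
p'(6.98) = -2397.13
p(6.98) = -3650.03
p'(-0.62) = 1.86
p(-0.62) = -2.44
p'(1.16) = 12.27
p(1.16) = 1.76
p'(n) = -9.56*n^3 + 16.65*n^2 + 6.52*n - 2.78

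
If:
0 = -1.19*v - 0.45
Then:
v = -0.38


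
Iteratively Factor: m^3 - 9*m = (m + 3)*(m^2 - 3*m) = (m - 3)*(m + 3)*(m)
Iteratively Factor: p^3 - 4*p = (p + 2)*(p^2 - 2*p) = p*(p + 2)*(p - 2)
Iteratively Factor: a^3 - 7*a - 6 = (a + 1)*(a^2 - a - 6) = (a + 1)*(a + 2)*(a - 3)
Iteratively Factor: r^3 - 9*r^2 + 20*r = (r - 4)*(r^2 - 5*r) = (r - 5)*(r - 4)*(r)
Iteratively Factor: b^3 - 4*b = (b)*(b^2 - 4) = b*(b - 2)*(b + 2)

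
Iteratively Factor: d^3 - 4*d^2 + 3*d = (d - 1)*(d^2 - 3*d) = (d - 3)*(d - 1)*(d)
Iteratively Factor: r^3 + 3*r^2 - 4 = (r + 2)*(r^2 + r - 2) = (r + 2)^2*(r - 1)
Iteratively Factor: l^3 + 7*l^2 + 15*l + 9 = (l + 3)*(l^2 + 4*l + 3) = (l + 3)^2*(l + 1)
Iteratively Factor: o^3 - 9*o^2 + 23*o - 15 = (o - 3)*(o^2 - 6*o + 5) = (o - 5)*(o - 3)*(o - 1)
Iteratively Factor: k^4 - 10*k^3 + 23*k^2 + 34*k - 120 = (k + 2)*(k^3 - 12*k^2 + 47*k - 60) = (k - 3)*(k + 2)*(k^2 - 9*k + 20) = (k - 5)*(k - 3)*(k + 2)*(k - 4)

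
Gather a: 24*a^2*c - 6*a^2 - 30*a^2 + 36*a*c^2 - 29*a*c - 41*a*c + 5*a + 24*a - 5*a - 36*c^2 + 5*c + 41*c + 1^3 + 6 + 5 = a^2*(24*c - 36) + a*(36*c^2 - 70*c + 24) - 36*c^2 + 46*c + 12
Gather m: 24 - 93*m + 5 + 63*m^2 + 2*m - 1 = 63*m^2 - 91*m + 28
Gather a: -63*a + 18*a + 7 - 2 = 5 - 45*a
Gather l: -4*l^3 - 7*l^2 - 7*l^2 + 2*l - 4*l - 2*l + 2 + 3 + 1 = -4*l^3 - 14*l^2 - 4*l + 6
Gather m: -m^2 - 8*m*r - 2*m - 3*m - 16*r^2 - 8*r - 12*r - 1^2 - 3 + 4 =-m^2 + m*(-8*r - 5) - 16*r^2 - 20*r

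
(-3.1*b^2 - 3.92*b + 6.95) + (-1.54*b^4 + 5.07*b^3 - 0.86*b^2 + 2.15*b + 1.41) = -1.54*b^4 + 5.07*b^3 - 3.96*b^2 - 1.77*b + 8.36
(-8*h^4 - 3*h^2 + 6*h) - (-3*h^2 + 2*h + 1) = -8*h^4 + 4*h - 1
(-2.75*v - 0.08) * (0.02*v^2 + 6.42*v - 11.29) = -0.055*v^3 - 17.6566*v^2 + 30.5339*v + 0.9032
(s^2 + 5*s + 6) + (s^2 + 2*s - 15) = 2*s^2 + 7*s - 9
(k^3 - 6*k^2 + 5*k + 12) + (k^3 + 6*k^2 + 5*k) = 2*k^3 + 10*k + 12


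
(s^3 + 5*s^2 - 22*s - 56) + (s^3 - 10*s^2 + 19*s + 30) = 2*s^3 - 5*s^2 - 3*s - 26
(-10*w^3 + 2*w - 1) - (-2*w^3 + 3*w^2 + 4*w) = -8*w^3 - 3*w^2 - 2*w - 1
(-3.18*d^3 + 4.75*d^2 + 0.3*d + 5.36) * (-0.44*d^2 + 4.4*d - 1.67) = 1.3992*d^5 - 16.082*d^4 + 26.0786*d^3 - 8.9709*d^2 + 23.083*d - 8.9512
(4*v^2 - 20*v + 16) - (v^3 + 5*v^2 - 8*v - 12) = -v^3 - v^2 - 12*v + 28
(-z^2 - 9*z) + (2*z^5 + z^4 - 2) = 2*z^5 + z^4 - z^2 - 9*z - 2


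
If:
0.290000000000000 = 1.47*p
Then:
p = 0.20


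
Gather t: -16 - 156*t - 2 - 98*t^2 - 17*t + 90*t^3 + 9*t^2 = 90*t^3 - 89*t^2 - 173*t - 18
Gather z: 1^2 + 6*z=6*z + 1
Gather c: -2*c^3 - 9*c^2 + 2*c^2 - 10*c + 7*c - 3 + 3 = -2*c^3 - 7*c^2 - 3*c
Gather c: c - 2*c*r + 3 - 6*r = c*(1 - 2*r) - 6*r + 3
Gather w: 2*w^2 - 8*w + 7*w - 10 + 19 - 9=2*w^2 - w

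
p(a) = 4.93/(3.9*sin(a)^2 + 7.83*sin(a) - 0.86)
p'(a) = 4.93*(-7.8*sin(a)*cos(a) - 7.83*cos(a))/(3.9*sin(a)^2 + 7.83*sin(a) - 0.86)^2 = -(38.454*sin(a) + 38.6019)*cos(a)/(3.9*sin(a)^2 + 7.83*sin(a) - 0.86)^2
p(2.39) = 0.78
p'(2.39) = 1.19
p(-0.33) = -1.65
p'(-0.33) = -2.77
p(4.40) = -1.03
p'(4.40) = 0.03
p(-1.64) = -1.03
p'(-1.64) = 0.00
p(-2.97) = -2.37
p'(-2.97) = 7.27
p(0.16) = 10.13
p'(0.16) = -186.60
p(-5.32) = 0.60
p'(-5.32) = -0.60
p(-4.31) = 0.51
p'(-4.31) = 0.31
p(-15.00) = -1.15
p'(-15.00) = 0.56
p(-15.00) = -1.15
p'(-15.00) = 0.56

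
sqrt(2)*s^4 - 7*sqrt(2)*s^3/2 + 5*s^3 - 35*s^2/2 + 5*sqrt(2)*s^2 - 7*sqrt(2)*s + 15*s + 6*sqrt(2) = (s - 2)*(s - 3/2)*(s + 2*sqrt(2))*(sqrt(2)*s + 1)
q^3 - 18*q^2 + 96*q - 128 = (q - 8)^2*(q - 2)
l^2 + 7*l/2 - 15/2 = (l - 3/2)*(l + 5)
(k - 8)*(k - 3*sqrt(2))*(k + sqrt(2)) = k^3 - 8*k^2 - 2*sqrt(2)*k^2 - 6*k + 16*sqrt(2)*k + 48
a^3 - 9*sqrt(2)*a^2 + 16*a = a*(a - 8*sqrt(2))*(a - sqrt(2))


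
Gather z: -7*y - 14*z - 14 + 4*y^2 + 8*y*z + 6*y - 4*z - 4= 4*y^2 - y + z*(8*y - 18) - 18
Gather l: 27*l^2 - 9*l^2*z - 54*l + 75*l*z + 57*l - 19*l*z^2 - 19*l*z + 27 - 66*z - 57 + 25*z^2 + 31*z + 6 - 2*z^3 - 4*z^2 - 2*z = l^2*(27 - 9*z) + l*(-19*z^2 + 56*z + 3) - 2*z^3 + 21*z^2 - 37*z - 24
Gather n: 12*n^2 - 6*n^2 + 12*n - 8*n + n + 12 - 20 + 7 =6*n^2 + 5*n - 1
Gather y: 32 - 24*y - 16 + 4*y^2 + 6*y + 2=4*y^2 - 18*y + 18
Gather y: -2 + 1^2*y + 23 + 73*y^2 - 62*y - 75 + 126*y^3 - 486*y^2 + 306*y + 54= 126*y^3 - 413*y^2 + 245*y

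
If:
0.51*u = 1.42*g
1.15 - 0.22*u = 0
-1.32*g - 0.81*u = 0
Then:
No Solution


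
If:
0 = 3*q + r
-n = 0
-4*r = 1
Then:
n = 0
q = 1/12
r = -1/4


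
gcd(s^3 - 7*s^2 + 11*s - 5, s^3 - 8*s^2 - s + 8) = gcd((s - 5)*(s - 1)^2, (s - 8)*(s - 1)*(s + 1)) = s - 1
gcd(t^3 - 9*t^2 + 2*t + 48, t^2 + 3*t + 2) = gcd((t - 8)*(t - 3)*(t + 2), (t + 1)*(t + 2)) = t + 2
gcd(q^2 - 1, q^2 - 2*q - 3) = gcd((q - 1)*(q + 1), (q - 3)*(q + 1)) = q + 1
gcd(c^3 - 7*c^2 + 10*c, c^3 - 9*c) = c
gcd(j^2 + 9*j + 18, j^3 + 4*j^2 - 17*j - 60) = j + 3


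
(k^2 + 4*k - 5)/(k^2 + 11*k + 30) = (k - 1)/(k + 6)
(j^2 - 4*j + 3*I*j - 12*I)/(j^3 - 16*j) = (j + 3*I)/(j*(j + 4))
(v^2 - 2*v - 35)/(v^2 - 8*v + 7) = (v + 5)/(v - 1)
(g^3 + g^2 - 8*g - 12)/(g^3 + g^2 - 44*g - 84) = (g^2 - g - 6)/(g^2 - g - 42)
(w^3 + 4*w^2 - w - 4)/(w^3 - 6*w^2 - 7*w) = (w^2 + 3*w - 4)/(w*(w - 7))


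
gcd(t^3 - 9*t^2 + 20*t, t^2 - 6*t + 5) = t - 5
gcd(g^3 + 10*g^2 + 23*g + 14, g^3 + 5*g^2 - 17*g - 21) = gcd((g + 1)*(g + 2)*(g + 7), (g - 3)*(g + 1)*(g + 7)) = g^2 + 8*g + 7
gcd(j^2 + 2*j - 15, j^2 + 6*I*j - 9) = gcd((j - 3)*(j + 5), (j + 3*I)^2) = 1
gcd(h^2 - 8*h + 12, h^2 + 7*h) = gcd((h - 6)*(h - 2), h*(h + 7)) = 1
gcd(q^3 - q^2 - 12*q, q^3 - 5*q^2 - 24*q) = q^2 + 3*q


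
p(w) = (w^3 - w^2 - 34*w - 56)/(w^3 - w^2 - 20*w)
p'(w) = (-3*w^2 + 2*w + 20)*(w^3 - w^2 - 34*w - 56)/(w^3 - w^2 - 20*w)^2 + (3*w^2 - 2*w - 34)/(w^3 - w^2 - 20*w)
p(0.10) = 29.57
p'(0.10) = -279.88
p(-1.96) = -0.03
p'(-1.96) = -0.67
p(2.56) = 3.24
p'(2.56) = 0.04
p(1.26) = 3.97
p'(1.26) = -1.56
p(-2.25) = 0.14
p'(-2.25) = -0.50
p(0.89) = 4.83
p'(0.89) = -3.37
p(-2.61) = 0.30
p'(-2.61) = -0.36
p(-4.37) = 0.66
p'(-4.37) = -0.11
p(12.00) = 0.83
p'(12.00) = 0.04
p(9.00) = 0.61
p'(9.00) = 0.14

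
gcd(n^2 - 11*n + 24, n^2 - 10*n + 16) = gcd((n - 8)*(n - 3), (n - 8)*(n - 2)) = n - 8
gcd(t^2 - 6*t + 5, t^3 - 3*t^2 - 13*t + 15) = t^2 - 6*t + 5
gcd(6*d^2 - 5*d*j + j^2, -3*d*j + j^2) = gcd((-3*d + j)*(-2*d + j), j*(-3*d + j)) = 3*d - j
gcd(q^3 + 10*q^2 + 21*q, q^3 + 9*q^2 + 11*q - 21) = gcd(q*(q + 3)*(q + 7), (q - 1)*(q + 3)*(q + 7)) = q^2 + 10*q + 21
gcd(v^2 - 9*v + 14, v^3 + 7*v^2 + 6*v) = 1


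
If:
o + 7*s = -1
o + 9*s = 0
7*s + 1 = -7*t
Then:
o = -9/2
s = 1/2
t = -9/14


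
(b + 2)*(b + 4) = b^2 + 6*b + 8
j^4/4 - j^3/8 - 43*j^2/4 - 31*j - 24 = (j/4 + 1)*(j - 8)*(j + 3/2)*(j + 2)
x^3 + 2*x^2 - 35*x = x*(x - 5)*(x + 7)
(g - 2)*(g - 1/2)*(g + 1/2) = g^3 - 2*g^2 - g/4 + 1/2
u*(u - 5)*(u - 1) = u^3 - 6*u^2 + 5*u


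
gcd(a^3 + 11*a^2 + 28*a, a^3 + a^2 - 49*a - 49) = a + 7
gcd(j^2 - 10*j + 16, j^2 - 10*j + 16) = j^2 - 10*j + 16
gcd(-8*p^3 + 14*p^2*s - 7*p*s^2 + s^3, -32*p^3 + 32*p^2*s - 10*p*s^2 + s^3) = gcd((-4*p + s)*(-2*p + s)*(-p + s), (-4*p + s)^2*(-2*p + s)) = 8*p^2 - 6*p*s + s^2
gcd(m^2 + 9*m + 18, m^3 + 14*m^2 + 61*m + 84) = m + 3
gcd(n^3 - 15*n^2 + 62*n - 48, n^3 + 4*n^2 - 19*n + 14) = n - 1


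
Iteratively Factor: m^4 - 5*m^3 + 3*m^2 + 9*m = (m)*(m^3 - 5*m^2 + 3*m + 9) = m*(m - 3)*(m^2 - 2*m - 3) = m*(m - 3)*(m + 1)*(m - 3)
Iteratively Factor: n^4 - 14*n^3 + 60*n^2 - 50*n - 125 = (n - 5)*(n^3 - 9*n^2 + 15*n + 25) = (n - 5)*(n + 1)*(n^2 - 10*n + 25) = (n - 5)^2*(n + 1)*(n - 5)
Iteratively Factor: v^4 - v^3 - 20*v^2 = (v)*(v^3 - v^2 - 20*v) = v^2*(v^2 - v - 20) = v^2*(v - 5)*(v + 4)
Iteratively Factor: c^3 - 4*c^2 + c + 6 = (c - 2)*(c^2 - 2*c - 3) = (c - 2)*(c + 1)*(c - 3)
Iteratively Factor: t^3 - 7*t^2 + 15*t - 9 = (t - 3)*(t^2 - 4*t + 3) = (t - 3)^2*(t - 1)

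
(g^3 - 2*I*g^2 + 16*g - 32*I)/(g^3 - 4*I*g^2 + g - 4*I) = (g^2 + 2*I*g + 8)/(g^2 + 1)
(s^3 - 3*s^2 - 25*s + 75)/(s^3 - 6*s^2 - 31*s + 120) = (s - 5)/(s - 8)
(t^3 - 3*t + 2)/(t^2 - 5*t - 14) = (t^2 - 2*t + 1)/(t - 7)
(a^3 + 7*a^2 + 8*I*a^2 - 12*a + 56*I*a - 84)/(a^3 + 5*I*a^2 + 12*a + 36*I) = (a + 7)/(a - 3*I)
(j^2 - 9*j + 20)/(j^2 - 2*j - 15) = (j - 4)/(j + 3)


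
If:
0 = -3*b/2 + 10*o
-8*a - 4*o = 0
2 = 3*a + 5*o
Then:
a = -2/7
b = 80/21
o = 4/7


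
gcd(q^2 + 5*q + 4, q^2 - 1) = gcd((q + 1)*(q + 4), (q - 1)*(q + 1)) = q + 1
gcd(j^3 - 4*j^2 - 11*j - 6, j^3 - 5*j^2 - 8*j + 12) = j - 6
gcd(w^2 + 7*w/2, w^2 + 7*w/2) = w^2 + 7*w/2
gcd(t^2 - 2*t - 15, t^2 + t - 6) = t + 3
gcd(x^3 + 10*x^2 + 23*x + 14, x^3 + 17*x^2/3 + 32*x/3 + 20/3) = x + 2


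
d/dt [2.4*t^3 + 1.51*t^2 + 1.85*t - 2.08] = 7.2*t^2 + 3.02*t + 1.85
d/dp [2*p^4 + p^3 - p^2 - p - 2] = 8*p^3 + 3*p^2 - 2*p - 1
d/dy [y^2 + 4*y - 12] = 2*y + 4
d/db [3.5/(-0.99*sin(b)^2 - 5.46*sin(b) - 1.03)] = (6.93*sin(b) + 19.11)*cos(b)/(0.99*sin(b)^2 + 5.46*sin(b) + 1.03)^2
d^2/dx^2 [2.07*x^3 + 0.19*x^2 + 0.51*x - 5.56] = 12.42*x + 0.38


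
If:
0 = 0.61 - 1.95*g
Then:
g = 0.31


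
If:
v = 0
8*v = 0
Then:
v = 0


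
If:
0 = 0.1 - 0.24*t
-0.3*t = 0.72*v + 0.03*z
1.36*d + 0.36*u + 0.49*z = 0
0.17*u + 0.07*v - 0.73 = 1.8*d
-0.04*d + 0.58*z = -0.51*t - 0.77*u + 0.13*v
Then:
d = -0.91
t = 0.42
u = -5.14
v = -0.44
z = 6.29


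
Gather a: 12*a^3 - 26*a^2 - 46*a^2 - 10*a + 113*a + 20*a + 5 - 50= 12*a^3 - 72*a^2 + 123*a - 45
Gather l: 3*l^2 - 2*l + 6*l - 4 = 3*l^2 + 4*l - 4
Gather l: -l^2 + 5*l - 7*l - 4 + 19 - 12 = -l^2 - 2*l + 3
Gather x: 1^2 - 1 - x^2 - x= -x^2 - x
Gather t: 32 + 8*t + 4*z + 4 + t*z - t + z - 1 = t*(z + 7) + 5*z + 35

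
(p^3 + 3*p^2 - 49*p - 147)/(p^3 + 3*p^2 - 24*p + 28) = (p^2 - 4*p - 21)/(p^2 - 4*p + 4)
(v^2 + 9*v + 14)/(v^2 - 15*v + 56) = (v^2 + 9*v + 14)/(v^2 - 15*v + 56)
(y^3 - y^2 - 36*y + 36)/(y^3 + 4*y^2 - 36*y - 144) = (y - 1)/(y + 4)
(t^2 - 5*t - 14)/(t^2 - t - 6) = (t - 7)/(t - 3)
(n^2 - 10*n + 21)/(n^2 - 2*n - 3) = (n - 7)/(n + 1)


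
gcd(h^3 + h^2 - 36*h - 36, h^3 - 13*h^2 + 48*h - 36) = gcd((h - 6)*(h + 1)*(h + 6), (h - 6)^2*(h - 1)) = h - 6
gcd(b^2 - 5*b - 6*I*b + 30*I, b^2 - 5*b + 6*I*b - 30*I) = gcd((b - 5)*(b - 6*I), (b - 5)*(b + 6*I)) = b - 5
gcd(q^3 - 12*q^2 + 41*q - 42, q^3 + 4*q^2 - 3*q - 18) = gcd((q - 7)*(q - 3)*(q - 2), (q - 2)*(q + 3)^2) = q - 2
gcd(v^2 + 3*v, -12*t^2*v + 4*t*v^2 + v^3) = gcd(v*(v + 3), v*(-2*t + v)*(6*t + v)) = v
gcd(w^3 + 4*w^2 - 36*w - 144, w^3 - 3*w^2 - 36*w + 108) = w^2 - 36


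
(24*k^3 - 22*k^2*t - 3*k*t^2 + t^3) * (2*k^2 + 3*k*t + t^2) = 48*k^5 + 28*k^4*t - 48*k^3*t^2 - 29*k^2*t^3 + t^5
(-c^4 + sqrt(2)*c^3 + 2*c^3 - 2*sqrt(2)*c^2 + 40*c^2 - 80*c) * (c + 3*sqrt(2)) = -c^5 - 2*sqrt(2)*c^4 + 2*c^4 + 4*sqrt(2)*c^3 + 46*c^3 - 92*c^2 + 120*sqrt(2)*c^2 - 240*sqrt(2)*c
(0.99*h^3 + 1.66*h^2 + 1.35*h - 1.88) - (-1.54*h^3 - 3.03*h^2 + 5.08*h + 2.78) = 2.53*h^3 + 4.69*h^2 - 3.73*h - 4.66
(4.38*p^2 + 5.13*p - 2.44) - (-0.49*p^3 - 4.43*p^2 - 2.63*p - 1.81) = 0.49*p^3 + 8.81*p^2 + 7.76*p - 0.63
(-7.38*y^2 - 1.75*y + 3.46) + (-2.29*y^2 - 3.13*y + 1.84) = -9.67*y^2 - 4.88*y + 5.3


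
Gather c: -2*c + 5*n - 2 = -2*c + 5*n - 2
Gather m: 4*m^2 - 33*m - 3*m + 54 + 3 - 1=4*m^2 - 36*m + 56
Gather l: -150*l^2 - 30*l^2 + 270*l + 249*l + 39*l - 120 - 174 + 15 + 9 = -180*l^2 + 558*l - 270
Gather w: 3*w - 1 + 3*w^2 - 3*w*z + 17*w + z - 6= 3*w^2 + w*(20 - 3*z) + z - 7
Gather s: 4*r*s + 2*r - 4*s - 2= 2*r + s*(4*r - 4) - 2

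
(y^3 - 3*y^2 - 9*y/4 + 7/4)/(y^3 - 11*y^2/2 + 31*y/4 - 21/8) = 2*(y + 1)/(2*y - 3)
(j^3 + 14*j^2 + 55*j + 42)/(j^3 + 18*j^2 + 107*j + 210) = (j + 1)/(j + 5)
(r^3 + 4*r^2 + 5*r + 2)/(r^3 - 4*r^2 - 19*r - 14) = (r + 1)/(r - 7)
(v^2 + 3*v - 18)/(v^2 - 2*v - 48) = (v - 3)/(v - 8)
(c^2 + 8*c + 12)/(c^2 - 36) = (c + 2)/(c - 6)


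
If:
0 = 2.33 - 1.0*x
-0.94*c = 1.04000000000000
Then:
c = -1.11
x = 2.33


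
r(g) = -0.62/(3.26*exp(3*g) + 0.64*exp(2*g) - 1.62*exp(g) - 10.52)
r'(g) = -0.62*(-9.78*exp(3*g) - 1.28*exp(2*g) + 1.62*exp(g))/(3.26*exp(3*g) + 0.64*exp(2*g) - 1.62*exp(g) - 10.52)^2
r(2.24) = -0.00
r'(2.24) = 0.00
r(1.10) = -0.01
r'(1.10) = 0.03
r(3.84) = -0.00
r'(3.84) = 0.00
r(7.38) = -0.00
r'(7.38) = 0.00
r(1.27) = -0.00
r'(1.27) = 0.01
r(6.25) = -0.00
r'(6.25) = 0.00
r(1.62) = -0.00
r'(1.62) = 0.00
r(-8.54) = 0.06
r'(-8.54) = -0.00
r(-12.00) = 0.06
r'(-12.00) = 0.00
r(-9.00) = 0.06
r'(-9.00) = 0.00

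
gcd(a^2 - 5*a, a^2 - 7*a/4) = a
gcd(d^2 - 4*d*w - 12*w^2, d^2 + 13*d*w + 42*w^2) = 1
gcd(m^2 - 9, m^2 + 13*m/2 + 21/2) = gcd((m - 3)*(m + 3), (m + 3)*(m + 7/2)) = m + 3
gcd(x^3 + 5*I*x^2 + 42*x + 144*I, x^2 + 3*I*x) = x + 3*I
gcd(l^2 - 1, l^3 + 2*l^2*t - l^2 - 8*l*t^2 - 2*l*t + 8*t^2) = l - 1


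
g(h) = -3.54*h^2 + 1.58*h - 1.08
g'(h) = 1.58 - 7.08*h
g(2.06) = -12.85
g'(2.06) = -13.00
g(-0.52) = -2.86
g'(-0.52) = 5.26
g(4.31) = -60.03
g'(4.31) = -28.93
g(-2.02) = -18.72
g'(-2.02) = 15.88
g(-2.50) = -27.16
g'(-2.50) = 19.28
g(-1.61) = -12.80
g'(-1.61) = 12.98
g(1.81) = -9.82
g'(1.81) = -11.23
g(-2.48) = -26.77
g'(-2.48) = 19.14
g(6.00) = -119.04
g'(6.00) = -40.90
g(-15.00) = -821.28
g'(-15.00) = 107.78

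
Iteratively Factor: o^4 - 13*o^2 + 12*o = (o)*(o^3 - 13*o + 12) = o*(o - 1)*(o^2 + o - 12) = o*(o - 3)*(o - 1)*(o + 4)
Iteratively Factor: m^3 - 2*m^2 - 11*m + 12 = (m - 4)*(m^2 + 2*m - 3) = (m - 4)*(m + 3)*(m - 1)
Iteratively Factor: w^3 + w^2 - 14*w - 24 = (w + 3)*(w^2 - 2*w - 8) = (w + 2)*(w + 3)*(w - 4)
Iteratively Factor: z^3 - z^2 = (z)*(z^2 - z) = z*(z - 1)*(z)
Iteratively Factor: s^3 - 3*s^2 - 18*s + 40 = (s - 5)*(s^2 + 2*s - 8) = (s - 5)*(s - 2)*(s + 4)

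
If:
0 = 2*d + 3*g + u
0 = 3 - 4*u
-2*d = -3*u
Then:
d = 9/8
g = -1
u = 3/4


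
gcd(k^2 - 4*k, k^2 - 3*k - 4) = k - 4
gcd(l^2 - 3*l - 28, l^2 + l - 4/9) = 1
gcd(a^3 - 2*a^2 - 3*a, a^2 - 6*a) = a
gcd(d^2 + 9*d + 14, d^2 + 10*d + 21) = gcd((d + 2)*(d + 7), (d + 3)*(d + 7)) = d + 7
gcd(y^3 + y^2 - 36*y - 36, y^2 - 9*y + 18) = y - 6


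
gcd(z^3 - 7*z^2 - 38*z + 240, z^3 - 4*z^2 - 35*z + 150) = z^2 + z - 30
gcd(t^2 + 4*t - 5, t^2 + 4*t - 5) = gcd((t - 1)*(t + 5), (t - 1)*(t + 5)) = t^2 + 4*t - 5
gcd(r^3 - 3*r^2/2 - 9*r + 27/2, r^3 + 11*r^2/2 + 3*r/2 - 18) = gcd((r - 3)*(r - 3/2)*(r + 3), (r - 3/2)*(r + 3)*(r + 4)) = r^2 + 3*r/2 - 9/2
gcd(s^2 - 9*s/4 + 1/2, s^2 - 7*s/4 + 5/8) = 1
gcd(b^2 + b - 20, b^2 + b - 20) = b^2 + b - 20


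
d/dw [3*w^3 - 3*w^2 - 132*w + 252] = 9*w^2 - 6*w - 132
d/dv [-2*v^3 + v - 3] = 1 - 6*v^2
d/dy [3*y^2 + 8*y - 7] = 6*y + 8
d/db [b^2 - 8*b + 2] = 2*b - 8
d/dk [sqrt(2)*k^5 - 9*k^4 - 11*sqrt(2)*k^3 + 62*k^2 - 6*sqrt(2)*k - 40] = 5*sqrt(2)*k^4 - 36*k^3 - 33*sqrt(2)*k^2 + 124*k - 6*sqrt(2)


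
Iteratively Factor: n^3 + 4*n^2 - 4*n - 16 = (n + 4)*(n^2 - 4) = (n - 2)*(n + 4)*(n + 2)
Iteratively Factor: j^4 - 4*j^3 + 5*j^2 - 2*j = (j - 2)*(j^3 - 2*j^2 + j) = (j - 2)*(j - 1)*(j^2 - j) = j*(j - 2)*(j - 1)*(j - 1)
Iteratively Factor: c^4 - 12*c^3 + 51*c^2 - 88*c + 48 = (c - 4)*(c^3 - 8*c^2 + 19*c - 12) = (c - 4)*(c - 1)*(c^2 - 7*c + 12) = (c - 4)*(c - 3)*(c - 1)*(c - 4)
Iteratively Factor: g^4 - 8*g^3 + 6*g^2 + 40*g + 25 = (g + 1)*(g^3 - 9*g^2 + 15*g + 25) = (g - 5)*(g + 1)*(g^2 - 4*g - 5) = (g - 5)^2*(g + 1)*(g + 1)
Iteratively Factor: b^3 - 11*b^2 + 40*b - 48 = (b - 4)*(b^2 - 7*b + 12) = (b - 4)*(b - 3)*(b - 4)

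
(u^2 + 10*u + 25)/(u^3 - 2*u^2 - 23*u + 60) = (u + 5)/(u^2 - 7*u + 12)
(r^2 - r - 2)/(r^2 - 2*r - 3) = (r - 2)/(r - 3)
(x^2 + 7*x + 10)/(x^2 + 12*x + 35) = (x + 2)/(x + 7)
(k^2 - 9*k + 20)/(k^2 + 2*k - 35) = (k - 4)/(k + 7)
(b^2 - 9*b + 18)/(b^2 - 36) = (b - 3)/(b + 6)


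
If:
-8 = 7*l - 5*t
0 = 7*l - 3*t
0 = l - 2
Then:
No Solution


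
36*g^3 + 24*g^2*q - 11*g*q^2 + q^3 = (-6*g + q)^2*(g + q)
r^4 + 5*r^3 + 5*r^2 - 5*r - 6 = (r - 1)*(r + 1)*(r + 2)*(r + 3)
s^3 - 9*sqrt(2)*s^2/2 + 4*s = s*(s - 4*sqrt(2))*(s - sqrt(2)/2)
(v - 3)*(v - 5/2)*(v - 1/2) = v^3 - 6*v^2 + 41*v/4 - 15/4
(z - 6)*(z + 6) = z^2 - 36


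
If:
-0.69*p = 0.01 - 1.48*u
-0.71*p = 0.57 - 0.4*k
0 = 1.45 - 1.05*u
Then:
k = 6.66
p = 2.95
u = 1.38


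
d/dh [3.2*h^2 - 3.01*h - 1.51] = 6.4*h - 3.01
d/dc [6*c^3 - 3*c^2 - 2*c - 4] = 18*c^2 - 6*c - 2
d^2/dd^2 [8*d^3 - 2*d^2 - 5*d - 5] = 48*d - 4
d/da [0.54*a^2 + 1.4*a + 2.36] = 1.08*a + 1.4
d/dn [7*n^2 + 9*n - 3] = 14*n + 9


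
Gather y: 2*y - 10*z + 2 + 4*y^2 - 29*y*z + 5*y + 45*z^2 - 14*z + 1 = 4*y^2 + y*(7 - 29*z) + 45*z^2 - 24*z + 3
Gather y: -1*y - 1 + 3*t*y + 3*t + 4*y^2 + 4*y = 3*t + 4*y^2 + y*(3*t + 3) - 1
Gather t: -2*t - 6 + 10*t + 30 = 8*t + 24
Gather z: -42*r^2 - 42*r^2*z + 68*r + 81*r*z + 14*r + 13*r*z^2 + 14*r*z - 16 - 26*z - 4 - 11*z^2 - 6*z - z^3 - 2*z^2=-42*r^2 + 82*r - z^3 + z^2*(13*r - 13) + z*(-42*r^2 + 95*r - 32) - 20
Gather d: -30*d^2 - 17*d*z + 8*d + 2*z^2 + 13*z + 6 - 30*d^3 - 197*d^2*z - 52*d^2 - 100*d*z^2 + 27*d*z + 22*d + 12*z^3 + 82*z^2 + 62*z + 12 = -30*d^3 + d^2*(-197*z - 82) + d*(-100*z^2 + 10*z + 30) + 12*z^3 + 84*z^2 + 75*z + 18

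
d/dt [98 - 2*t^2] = -4*t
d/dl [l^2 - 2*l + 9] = 2*l - 2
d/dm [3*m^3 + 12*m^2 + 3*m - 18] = 9*m^2 + 24*m + 3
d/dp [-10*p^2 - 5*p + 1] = -20*p - 5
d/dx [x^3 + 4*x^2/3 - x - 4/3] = 3*x^2 + 8*x/3 - 1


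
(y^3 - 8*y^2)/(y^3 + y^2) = (y - 8)/(y + 1)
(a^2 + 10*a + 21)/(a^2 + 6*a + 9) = (a + 7)/(a + 3)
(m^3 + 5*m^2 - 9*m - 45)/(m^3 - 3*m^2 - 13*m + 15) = (m^2 + 2*m - 15)/(m^2 - 6*m + 5)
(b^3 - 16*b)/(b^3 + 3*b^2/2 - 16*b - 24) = 2*b/(2*b + 3)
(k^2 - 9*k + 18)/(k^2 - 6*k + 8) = (k^2 - 9*k + 18)/(k^2 - 6*k + 8)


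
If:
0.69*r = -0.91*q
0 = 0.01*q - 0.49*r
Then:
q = 0.00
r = 0.00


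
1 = 1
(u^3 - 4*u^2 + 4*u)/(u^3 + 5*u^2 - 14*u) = (u - 2)/(u + 7)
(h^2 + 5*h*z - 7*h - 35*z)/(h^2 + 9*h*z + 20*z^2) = (h - 7)/(h + 4*z)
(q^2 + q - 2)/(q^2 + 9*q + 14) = (q - 1)/(q + 7)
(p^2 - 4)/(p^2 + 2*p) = (p - 2)/p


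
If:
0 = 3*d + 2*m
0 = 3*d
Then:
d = 0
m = 0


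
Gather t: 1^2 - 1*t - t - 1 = -2*t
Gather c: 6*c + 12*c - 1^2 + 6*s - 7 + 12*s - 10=18*c + 18*s - 18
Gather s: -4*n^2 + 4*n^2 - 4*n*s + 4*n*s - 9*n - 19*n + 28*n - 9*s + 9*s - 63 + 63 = 0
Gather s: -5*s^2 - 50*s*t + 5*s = -5*s^2 + s*(5 - 50*t)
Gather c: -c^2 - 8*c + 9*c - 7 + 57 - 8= -c^2 + c + 42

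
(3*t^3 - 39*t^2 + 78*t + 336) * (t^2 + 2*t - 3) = 3*t^5 - 33*t^4 - 9*t^3 + 609*t^2 + 438*t - 1008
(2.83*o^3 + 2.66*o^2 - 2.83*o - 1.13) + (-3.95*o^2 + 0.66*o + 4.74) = 2.83*o^3 - 1.29*o^2 - 2.17*o + 3.61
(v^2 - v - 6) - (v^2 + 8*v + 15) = -9*v - 21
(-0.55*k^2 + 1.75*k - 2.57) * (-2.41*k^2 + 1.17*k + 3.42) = 1.3255*k^4 - 4.861*k^3 + 6.3602*k^2 + 2.9781*k - 8.7894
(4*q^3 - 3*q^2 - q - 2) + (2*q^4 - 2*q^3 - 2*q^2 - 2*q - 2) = 2*q^4 + 2*q^3 - 5*q^2 - 3*q - 4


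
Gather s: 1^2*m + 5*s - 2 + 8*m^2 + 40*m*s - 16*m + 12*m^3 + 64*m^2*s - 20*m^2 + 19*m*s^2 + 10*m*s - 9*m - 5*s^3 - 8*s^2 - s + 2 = 12*m^3 - 12*m^2 - 24*m - 5*s^3 + s^2*(19*m - 8) + s*(64*m^2 + 50*m + 4)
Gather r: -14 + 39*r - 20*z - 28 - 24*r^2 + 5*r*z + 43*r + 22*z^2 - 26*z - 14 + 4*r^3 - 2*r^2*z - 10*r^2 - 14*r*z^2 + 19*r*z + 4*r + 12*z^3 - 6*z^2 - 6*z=4*r^3 + r^2*(-2*z - 34) + r*(-14*z^2 + 24*z + 86) + 12*z^3 + 16*z^2 - 52*z - 56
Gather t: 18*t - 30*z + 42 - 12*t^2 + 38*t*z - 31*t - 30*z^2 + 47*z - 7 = -12*t^2 + t*(38*z - 13) - 30*z^2 + 17*z + 35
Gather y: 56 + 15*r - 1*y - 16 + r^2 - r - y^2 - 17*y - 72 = r^2 + 14*r - y^2 - 18*y - 32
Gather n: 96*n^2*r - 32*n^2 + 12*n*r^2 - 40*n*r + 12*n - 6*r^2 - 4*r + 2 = n^2*(96*r - 32) + n*(12*r^2 - 40*r + 12) - 6*r^2 - 4*r + 2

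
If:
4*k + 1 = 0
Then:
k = -1/4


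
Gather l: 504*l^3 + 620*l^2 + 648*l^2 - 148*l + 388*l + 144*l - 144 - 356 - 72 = 504*l^3 + 1268*l^2 + 384*l - 572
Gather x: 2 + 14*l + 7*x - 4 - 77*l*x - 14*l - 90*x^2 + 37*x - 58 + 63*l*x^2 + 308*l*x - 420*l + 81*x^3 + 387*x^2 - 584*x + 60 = -420*l + 81*x^3 + x^2*(63*l + 297) + x*(231*l - 540)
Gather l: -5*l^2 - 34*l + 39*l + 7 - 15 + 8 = -5*l^2 + 5*l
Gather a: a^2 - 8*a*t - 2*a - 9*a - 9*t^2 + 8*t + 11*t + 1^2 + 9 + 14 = a^2 + a*(-8*t - 11) - 9*t^2 + 19*t + 24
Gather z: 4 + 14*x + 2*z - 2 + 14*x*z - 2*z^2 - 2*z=14*x*z + 14*x - 2*z^2 + 2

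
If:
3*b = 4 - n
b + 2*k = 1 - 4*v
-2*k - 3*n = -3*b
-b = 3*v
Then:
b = 39/35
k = 24/35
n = 23/35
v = -13/35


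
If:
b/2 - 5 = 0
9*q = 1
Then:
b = 10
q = 1/9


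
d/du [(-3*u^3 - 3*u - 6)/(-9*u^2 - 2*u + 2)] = 3*(9*u^4 + 4*u^3 - 15*u^2 - 36*u - 6)/(81*u^4 + 36*u^3 - 32*u^2 - 8*u + 4)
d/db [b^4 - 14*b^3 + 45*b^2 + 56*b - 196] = 4*b^3 - 42*b^2 + 90*b + 56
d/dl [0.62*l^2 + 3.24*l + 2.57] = 1.24*l + 3.24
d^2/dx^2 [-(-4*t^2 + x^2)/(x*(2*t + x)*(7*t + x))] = 2*(98*t^3 + 42*t^2*x + 6*t*x^2 - x^3)/(x^3*(343*t^3 + 147*t^2*x + 21*t*x^2 + x^3))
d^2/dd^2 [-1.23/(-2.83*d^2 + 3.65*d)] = (59.105682*d^2 - 76.23171*d + 32.77335)/(d^3*(22.665187*d^3 - 87.697455*d^2 + 113.108025*d - 48.627125))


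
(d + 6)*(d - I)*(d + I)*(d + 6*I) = d^4 + 6*d^3 + 6*I*d^3 + d^2 + 36*I*d^2 + 6*d + 6*I*d + 36*I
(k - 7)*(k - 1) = k^2 - 8*k + 7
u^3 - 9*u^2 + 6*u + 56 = (u - 7)*(u - 4)*(u + 2)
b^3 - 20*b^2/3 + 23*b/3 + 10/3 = (b - 5)*(b - 2)*(b + 1/3)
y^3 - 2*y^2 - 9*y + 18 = (y - 3)*(y - 2)*(y + 3)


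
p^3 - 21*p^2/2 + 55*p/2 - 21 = (p - 7)*(p - 2)*(p - 3/2)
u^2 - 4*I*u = u*(u - 4*I)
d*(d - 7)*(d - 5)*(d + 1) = d^4 - 11*d^3 + 23*d^2 + 35*d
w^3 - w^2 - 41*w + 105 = (w - 5)*(w - 3)*(w + 7)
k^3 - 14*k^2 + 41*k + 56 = (k - 8)*(k - 7)*(k + 1)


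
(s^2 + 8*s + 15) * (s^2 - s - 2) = s^4 + 7*s^3 + 5*s^2 - 31*s - 30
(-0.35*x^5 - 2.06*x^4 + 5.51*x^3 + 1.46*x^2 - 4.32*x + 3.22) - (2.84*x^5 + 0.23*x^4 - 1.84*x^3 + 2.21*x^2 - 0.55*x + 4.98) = -3.19*x^5 - 2.29*x^4 + 7.35*x^3 - 0.75*x^2 - 3.77*x - 1.76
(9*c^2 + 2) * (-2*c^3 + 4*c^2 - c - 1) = -18*c^5 + 36*c^4 - 13*c^3 - c^2 - 2*c - 2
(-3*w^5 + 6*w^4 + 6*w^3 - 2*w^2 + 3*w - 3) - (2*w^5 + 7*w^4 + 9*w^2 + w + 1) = -5*w^5 - w^4 + 6*w^3 - 11*w^2 + 2*w - 4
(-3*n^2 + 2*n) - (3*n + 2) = -3*n^2 - n - 2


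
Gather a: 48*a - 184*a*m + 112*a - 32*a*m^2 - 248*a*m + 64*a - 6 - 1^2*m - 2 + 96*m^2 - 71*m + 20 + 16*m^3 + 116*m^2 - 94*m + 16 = a*(-32*m^2 - 432*m + 224) + 16*m^3 + 212*m^2 - 166*m + 28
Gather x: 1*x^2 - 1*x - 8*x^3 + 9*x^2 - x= -8*x^3 + 10*x^2 - 2*x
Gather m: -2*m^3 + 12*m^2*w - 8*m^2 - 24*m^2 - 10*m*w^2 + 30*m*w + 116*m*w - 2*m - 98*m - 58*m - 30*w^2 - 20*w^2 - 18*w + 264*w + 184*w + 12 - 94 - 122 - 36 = -2*m^3 + m^2*(12*w - 32) + m*(-10*w^2 + 146*w - 158) - 50*w^2 + 430*w - 240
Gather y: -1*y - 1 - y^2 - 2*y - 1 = -y^2 - 3*y - 2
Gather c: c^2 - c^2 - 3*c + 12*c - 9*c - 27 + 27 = 0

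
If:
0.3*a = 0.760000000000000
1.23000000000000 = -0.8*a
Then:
No Solution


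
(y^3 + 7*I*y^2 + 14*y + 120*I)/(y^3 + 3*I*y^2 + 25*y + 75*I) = (y^2 + 2*I*y + 24)/(y^2 - 2*I*y + 15)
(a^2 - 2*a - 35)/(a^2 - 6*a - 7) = (a + 5)/(a + 1)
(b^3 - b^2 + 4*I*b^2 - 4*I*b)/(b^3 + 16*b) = (b - 1)/(b - 4*I)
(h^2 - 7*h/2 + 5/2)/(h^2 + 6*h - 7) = (h - 5/2)/(h + 7)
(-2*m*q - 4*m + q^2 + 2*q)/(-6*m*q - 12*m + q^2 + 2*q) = (-2*m + q)/(-6*m + q)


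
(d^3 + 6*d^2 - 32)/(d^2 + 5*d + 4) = (d^2 + 2*d - 8)/(d + 1)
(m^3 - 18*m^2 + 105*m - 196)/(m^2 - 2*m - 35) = (m^2 - 11*m + 28)/(m + 5)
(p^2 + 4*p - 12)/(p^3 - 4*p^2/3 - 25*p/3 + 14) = 3*(p + 6)/(3*p^2 + 2*p - 21)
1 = 1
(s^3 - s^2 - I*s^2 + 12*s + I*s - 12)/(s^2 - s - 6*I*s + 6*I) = (s^2 - I*s + 12)/(s - 6*I)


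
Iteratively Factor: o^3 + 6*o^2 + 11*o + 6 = (o + 1)*(o^2 + 5*o + 6) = (o + 1)*(o + 2)*(o + 3)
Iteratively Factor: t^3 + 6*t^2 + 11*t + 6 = (t + 2)*(t^2 + 4*t + 3) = (t + 1)*(t + 2)*(t + 3)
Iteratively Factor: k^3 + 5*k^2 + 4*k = (k)*(k^2 + 5*k + 4) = k*(k + 4)*(k + 1)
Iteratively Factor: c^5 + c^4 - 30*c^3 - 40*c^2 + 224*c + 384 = (c + 2)*(c^4 - c^3 - 28*c^2 + 16*c + 192) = (c + 2)*(c + 4)*(c^3 - 5*c^2 - 8*c + 48) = (c - 4)*(c + 2)*(c + 4)*(c^2 - c - 12) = (c - 4)^2*(c + 2)*(c + 4)*(c + 3)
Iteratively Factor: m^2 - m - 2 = (m - 2)*(m + 1)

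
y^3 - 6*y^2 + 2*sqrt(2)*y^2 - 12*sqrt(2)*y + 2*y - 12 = (y - 6)*(y + sqrt(2))^2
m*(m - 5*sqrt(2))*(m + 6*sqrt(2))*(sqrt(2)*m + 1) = sqrt(2)*m^4 + 3*m^3 - 59*sqrt(2)*m^2 - 60*m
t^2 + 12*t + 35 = (t + 5)*(t + 7)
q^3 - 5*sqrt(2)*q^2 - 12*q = q*(q - 6*sqrt(2))*(q + sqrt(2))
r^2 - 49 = (r - 7)*(r + 7)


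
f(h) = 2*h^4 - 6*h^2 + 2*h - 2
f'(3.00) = 182.00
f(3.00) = 112.00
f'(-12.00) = -13678.00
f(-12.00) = 40582.00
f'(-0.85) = 7.29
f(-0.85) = -6.99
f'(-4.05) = -480.84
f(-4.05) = 429.57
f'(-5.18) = -1047.77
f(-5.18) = 1266.60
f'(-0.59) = 7.44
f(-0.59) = -5.03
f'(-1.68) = -15.77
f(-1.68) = -6.36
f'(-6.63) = -2249.91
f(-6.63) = 3585.42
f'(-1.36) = -1.80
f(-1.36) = -8.98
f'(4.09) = 500.26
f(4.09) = 465.47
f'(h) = 8*h^3 - 12*h + 2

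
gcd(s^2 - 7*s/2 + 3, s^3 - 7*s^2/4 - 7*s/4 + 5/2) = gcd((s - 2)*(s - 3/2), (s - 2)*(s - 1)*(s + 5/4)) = s - 2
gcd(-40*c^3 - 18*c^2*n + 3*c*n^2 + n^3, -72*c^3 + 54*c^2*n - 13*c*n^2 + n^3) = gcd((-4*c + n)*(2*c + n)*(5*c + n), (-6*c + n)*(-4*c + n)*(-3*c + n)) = 4*c - n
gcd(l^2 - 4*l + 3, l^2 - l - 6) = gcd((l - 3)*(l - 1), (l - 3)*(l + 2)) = l - 3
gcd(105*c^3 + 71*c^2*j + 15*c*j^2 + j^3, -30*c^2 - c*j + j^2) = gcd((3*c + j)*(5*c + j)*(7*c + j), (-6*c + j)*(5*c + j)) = 5*c + j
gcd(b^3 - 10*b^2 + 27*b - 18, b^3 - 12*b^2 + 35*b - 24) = b^2 - 4*b + 3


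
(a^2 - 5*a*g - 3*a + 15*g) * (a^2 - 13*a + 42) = a^4 - 5*a^3*g - 16*a^3 + 80*a^2*g + 81*a^2 - 405*a*g - 126*a + 630*g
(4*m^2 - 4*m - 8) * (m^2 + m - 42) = 4*m^4 - 180*m^2 + 160*m + 336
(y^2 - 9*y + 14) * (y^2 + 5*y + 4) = y^4 - 4*y^3 - 27*y^2 + 34*y + 56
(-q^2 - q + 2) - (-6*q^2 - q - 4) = 5*q^2 + 6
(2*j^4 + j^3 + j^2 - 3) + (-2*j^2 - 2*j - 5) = 2*j^4 + j^3 - j^2 - 2*j - 8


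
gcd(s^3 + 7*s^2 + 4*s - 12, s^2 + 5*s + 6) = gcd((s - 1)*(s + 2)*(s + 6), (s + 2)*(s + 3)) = s + 2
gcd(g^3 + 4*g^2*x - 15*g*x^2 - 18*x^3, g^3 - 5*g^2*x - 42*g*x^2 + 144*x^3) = -g^2 - 3*g*x + 18*x^2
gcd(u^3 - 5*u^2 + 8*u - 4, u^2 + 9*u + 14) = 1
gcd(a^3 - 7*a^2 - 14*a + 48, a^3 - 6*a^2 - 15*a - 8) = a - 8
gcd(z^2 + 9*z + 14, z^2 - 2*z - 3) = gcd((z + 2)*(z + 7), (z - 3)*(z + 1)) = 1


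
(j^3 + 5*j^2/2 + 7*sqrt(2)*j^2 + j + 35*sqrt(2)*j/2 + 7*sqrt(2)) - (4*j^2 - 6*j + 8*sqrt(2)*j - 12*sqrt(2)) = j^3 - 3*j^2/2 + 7*sqrt(2)*j^2 + 7*j + 19*sqrt(2)*j/2 + 19*sqrt(2)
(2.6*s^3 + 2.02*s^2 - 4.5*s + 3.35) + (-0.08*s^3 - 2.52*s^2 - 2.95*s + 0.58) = 2.52*s^3 - 0.5*s^2 - 7.45*s + 3.93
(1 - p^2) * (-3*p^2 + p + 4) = 3*p^4 - p^3 - 7*p^2 + p + 4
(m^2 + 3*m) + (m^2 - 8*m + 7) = 2*m^2 - 5*m + 7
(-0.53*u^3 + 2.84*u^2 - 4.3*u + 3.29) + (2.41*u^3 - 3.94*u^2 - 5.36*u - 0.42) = 1.88*u^3 - 1.1*u^2 - 9.66*u + 2.87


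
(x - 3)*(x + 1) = x^2 - 2*x - 3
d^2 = d^2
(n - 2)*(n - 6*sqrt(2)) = n^2 - 6*sqrt(2)*n - 2*n + 12*sqrt(2)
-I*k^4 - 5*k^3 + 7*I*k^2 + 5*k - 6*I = (k - 1)*(k - 3*I)*(k - 2*I)*(-I*k - I)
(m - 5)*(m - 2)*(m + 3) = m^3 - 4*m^2 - 11*m + 30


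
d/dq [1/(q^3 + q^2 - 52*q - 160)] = (-3*q^2 - 2*q + 52)/(q^3 + q^2 - 52*q - 160)^2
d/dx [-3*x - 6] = -3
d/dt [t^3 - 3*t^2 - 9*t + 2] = 3*t^2 - 6*t - 9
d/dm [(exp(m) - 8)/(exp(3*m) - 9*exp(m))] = 2*(-exp(3*m) + 12*exp(2*m) - 36)*exp(-m)/(exp(4*m) - 18*exp(2*m) + 81)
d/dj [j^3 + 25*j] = 3*j^2 + 25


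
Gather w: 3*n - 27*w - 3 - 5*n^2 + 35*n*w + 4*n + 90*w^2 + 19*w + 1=-5*n^2 + 7*n + 90*w^2 + w*(35*n - 8) - 2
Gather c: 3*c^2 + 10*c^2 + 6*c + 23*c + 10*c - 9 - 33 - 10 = 13*c^2 + 39*c - 52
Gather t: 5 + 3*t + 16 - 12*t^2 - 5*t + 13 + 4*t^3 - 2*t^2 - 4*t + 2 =4*t^3 - 14*t^2 - 6*t + 36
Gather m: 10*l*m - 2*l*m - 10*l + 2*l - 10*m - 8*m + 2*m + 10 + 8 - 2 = -8*l + m*(8*l - 16) + 16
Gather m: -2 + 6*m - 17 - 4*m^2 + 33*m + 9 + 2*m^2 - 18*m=-2*m^2 + 21*m - 10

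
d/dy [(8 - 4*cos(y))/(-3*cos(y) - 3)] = -4*sin(y)/(cos(y) + 1)^2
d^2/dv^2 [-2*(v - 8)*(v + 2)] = -4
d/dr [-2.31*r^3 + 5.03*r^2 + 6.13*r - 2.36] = -6.93*r^2 + 10.06*r + 6.13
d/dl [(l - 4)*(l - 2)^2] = (l - 2)*(3*l - 10)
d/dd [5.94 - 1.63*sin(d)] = -1.63*cos(d)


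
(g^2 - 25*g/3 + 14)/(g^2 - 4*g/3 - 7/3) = (g - 6)/(g + 1)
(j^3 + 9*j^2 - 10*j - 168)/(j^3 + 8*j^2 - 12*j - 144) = (j + 7)/(j + 6)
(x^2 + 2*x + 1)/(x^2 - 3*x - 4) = (x + 1)/(x - 4)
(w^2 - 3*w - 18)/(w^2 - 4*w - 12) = (w + 3)/(w + 2)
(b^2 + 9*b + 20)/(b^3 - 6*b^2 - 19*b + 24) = (b^2 + 9*b + 20)/(b^3 - 6*b^2 - 19*b + 24)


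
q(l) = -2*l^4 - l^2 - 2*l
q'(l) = -8*l^3 - 2*l - 2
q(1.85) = -30.55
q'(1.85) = -56.35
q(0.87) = -3.64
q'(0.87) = -9.01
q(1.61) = -19.25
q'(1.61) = -38.61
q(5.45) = -1805.08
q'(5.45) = -1307.93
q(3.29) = -251.73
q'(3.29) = -293.47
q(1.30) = -10.00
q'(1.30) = -22.18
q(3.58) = -348.50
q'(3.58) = -376.22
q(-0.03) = 0.06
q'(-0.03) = -1.94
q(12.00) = -41640.00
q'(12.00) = -13850.00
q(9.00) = -13221.00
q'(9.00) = -5852.00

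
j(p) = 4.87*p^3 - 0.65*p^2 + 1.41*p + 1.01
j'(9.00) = 1173.12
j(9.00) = 3511.28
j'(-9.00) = 1196.52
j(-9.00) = -3614.56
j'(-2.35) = 85.15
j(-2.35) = -69.10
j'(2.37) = 80.39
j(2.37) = 65.53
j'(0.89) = 11.83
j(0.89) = 5.18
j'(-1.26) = 26.24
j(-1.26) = -11.54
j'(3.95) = 224.23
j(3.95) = 296.58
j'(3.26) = 152.44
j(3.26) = 167.42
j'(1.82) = 47.44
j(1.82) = 30.78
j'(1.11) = 17.97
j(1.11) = 8.43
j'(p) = 14.61*p^2 - 1.3*p + 1.41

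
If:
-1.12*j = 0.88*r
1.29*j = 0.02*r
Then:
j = 0.00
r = 0.00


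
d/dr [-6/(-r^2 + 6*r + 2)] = 12*(3 - r)/(-r^2 + 6*r + 2)^2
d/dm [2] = 0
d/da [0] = 0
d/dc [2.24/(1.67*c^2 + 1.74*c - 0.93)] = (-7.4816*c - 3.8976)/(1.67*c^2 + 1.74*c - 0.93)^2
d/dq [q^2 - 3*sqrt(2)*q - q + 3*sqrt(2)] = 2*q - 3*sqrt(2) - 1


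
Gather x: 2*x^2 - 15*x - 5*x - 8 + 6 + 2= 2*x^2 - 20*x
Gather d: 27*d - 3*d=24*d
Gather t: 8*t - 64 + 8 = 8*t - 56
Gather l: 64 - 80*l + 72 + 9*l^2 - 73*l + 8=9*l^2 - 153*l + 144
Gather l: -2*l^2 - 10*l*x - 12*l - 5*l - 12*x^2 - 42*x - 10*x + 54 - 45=-2*l^2 + l*(-10*x - 17) - 12*x^2 - 52*x + 9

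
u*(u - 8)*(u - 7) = u^3 - 15*u^2 + 56*u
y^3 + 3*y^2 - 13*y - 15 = (y - 3)*(y + 1)*(y + 5)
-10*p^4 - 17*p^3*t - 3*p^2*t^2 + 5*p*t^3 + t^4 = (-2*p + t)*(p + t)^2*(5*p + t)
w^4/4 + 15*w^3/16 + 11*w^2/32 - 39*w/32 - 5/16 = (w/4 + 1/2)*(w - 1)*(w + 1/4)*(w + 5/2)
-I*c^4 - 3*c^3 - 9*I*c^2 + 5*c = c*(c - 5*I)*(c + I)*(-I*c + 1)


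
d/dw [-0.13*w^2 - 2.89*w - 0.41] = -0.26*w - 2.89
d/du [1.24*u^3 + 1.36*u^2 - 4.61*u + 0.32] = 3.72*u^2 + 2.72*u - 4.61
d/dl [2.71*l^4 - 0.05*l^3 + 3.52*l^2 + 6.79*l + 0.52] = 10.84*l^3 - 0.15*l^2 + 7.04*l + 6.79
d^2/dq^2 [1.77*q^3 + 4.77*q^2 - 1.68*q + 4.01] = 10.62*q + 9.54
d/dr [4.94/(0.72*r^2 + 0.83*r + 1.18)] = (-7.1136*r - 4.1002)/(0.72*r^2 + 0.83*r + 1.18)^2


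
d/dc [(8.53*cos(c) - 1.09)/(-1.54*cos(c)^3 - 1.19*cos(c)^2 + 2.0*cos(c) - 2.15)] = (-26.2724*cos(c)^3 - 5.1149*cos(c)^2 + 2.5942*cos(c) + 16.1595)*sin(c)/(2.3716*cos(c)^6 + 3.6652*cos(c)^5 - 4.7439*cos(c)^4 + 1.862*cos(c)^3 + 9.117*cos(c)^2 - 8.6*cos(c) + 4.6225)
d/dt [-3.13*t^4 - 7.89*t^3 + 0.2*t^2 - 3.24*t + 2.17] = -12.52*t^3 - 23.67*t^2 + 0.4*t - 3.24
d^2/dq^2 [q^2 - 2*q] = 2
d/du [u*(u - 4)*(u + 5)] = 3*u^2 + 2*u - 20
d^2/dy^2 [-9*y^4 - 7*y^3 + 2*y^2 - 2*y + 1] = -108*y^2 - 42*y + 4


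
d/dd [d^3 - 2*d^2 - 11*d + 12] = 3*d^2 - 4*d - 11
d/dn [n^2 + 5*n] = 2*n + 5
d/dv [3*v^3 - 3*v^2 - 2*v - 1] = 9*v^2 - 6*v - 2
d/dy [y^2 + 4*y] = 2*y + 4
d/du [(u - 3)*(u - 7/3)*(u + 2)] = 3*u^2 - 20*u/3 - 11/3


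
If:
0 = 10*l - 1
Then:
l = 1/10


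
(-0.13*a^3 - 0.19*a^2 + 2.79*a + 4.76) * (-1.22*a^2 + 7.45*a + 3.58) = 0.1586*a^5 - 0.7367*a^4 - 5.2847*a^3 + 14.2981*a^2 + 45.4502*a + 17.0408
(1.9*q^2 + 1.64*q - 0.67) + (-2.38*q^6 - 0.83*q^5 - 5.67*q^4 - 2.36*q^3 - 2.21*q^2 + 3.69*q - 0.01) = -2.38*q^6 - 0.83*q^5 - 5.67*q^4 - 2.36*q^3 - 0.31*q^2 + 5.33*q - 0.68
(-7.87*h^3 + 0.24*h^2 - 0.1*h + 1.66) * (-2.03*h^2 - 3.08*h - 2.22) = 15.9761*h^5 + 23.7524*h^4 + 16.9352*h^3 - 3.5946*h^2 - 4.8908*h - 3.6852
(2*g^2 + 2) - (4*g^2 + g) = -2*g^2 - g + 2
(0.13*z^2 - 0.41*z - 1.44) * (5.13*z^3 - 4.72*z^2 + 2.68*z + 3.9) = 0.6669*z^5 - 2.7169*z^4 - 5.1036*z^3 + 6.205*z^2 - 5.4582*z - 5.616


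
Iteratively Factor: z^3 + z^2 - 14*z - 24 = (z + 3)*(z^2 - 2*z - 8) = (z + 2)*(z + 3)*(z - 4)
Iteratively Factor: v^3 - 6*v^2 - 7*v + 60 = (v - 4)*(v^2 - 2*v - 15) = (v - 5)*(v - 4)*(v + 3)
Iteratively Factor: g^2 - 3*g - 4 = (g - 4)*(g + 1)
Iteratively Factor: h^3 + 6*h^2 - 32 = (h + 4)*(h^2 + 2*h - 8) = (h + 4)^2*(h - 2)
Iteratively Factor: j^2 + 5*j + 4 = (j + 4)*(j + 1)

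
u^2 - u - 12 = (u - 4)*(u + 3)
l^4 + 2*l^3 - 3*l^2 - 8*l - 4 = (l - 2)*(l + 1)^2*(l + 2)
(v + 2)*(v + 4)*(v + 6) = v^3 + 12*v^2 + 44*v + 48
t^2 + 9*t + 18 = (t + 3)*(t + 6)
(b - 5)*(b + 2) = b^2 - 3*b - 10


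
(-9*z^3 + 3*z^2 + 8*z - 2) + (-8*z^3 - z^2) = -17*z^3 + 2*z^2 + 8*z - 2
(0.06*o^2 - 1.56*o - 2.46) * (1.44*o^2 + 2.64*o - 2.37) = 0.0864*o^4 - 2.088*o^3 - 7.803*o^2 - 2.7972*o + 5.8302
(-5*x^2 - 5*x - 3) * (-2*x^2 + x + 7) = 10*x^4 + 5*x^3 - 34*x^2 - 38*x - 21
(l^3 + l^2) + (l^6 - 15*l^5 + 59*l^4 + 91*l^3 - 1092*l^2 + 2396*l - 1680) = l^6 - 15*l^5 + 59*l^4 + 92*l^3 - 1091*l^2 + 2396*l - 1680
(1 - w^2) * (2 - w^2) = w^4 - 3*w^2 + 2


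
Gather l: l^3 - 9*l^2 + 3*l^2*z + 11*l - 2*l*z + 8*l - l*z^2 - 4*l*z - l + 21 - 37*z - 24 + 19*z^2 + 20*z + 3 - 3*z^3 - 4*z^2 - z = l^3 + l^2*(3*z - 9) + l*(-z^2 - 6*z + 18) - 3*z^3 + 15*z^2 - 18*z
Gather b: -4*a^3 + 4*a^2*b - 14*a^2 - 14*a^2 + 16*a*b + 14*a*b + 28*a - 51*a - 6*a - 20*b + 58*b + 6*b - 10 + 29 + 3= -4*a^3 - 28*a^2 - 29*a + b*(4*a^2 + 30*a + 44) + 22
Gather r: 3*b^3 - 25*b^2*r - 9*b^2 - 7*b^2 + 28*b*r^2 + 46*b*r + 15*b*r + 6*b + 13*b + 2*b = 3*b^3 - 16*b^2 + 28*b*r^2 + 21*b + r*(-25*b^2 + 61*b)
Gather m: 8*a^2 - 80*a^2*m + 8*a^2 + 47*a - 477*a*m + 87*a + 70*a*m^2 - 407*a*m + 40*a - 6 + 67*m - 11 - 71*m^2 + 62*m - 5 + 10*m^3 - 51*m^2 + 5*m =16*a^2 + 174*a + 10*m^3 + m^2*(70*a - 122) + m*(-80*a^2 - 884*a + 134) - 22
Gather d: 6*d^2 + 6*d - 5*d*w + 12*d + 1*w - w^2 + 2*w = 6*d^2 + d*(18 - 5*w) - w^2 + 3*w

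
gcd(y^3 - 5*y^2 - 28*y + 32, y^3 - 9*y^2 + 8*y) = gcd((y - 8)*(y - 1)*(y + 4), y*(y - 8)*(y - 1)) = y^2 - 9*y + 8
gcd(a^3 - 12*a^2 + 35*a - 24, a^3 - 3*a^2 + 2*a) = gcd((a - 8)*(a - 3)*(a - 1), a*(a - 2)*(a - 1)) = a - 1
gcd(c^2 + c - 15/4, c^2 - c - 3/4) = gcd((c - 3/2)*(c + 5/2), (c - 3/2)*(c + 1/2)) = c - 3/2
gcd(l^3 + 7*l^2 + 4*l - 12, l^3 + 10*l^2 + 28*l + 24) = l^2 + 8*l + 12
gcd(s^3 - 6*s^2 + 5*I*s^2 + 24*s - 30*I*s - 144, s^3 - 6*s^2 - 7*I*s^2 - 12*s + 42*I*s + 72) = s^2 + s*(-6 - 3*I) + 18*I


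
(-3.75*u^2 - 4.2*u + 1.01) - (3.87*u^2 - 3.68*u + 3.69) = -7.62*u^2 - 0.52*u - 2.68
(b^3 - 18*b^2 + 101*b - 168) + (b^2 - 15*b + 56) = b^3 - 17*b^2 + 86*b - 112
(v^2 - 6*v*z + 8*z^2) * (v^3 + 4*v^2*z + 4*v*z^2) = v^5 - 2*v^4*z - 12*v^3*z^2 + 8*v^2*z^3 + 32*v*z^4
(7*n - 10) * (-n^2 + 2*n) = -7*n^3 + 24*n^2 - 20*n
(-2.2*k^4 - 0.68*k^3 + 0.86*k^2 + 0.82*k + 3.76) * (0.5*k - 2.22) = -1.1*k^5 + 4.544*k^4 + 1.9396*k^3 - 1.4992*k^2 + 0.0595999999999999*k - 8.3472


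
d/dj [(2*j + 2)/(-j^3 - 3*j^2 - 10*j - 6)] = 4*(j^3 + 3*j^2 + 3*j + 2)/(j^6 + 6*j^5 + 29*j^4 + 72*j^3 + 136*j^2 + 120*j + 36)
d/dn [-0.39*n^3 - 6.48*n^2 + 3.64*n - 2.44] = -1.17*n^2 - 12.96*n + 3.64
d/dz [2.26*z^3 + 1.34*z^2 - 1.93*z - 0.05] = 6.78*z^2 + 2.68*z - 1.93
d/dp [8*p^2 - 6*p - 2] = 16*p - 6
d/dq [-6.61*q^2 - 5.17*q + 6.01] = -13.22*q - 5.17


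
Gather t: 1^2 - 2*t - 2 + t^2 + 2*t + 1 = t^2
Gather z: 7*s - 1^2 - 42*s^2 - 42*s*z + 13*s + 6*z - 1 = -42*s^2 + 20*s + z*(6 - 42*s) - 2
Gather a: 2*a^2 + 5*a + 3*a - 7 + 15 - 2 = 2*a^2 + 8*a + 6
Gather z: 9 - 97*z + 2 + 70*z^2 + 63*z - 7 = 70*z^2 - 34*z + 4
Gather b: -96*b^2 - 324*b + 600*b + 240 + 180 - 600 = -96*b^2 + 276*b - 180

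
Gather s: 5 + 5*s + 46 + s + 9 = 6*s + 60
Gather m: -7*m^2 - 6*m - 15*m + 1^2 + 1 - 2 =-7*m^2 - 21*m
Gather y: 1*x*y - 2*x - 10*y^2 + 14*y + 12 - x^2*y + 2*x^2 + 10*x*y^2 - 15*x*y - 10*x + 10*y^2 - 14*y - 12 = 2*x^2 + 10*x*y^2 - 12*x + y*(-x^2 - 14*x)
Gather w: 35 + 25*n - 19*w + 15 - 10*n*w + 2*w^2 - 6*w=25*n + 2*w^2 + w*(-10*n - 25) + 50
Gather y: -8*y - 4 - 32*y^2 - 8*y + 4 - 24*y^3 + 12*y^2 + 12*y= -24*y^3 - 20*y^2 - 4*y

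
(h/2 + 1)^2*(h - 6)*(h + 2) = h^4/4 - 6*h^2 - 16*h - 12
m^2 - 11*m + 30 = (m - 6)*(m - 5)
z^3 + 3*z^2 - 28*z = z*(z - 4)*(z + 7)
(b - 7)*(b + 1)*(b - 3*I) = b^3 - 6*b^2 - 3*I*b^2 - 7*b + 18*I*b + 21*I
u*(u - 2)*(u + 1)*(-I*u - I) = -I*u^4 + 3*I*u^2 + 2*I*u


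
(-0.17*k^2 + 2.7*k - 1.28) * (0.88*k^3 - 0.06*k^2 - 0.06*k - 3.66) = -0.1496*k^5 + 2.3862*k^4 - 1.2782*k^3 + 0.537*k^2 - 9.8052*k + 4.6848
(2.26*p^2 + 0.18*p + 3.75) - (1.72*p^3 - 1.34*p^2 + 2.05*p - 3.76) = -1.72*p^3 + 3.6*p^2 - 1.87*p + 7.51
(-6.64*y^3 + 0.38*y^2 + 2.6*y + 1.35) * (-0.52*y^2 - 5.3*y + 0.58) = 3.4528*y^5 + 34.9944*y^4 - 7.2172*y^3 - 14.2616*y^2 - 5.647*y + 0.783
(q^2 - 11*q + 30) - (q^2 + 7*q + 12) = 18 - 18*q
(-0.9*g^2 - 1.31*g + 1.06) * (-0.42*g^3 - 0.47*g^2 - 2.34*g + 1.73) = 0.378*g^5 + 0.9732*g^4 + 2.2765*g^3 + 1.0102*g^2 - 4.7467*g + 1.8338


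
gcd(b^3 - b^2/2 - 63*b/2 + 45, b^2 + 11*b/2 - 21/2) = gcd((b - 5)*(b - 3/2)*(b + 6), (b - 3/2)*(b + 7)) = b - 3/2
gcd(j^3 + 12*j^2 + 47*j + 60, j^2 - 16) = j + 4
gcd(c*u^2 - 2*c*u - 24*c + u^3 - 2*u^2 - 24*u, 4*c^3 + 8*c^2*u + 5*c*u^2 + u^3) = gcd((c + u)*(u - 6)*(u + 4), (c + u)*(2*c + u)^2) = c + u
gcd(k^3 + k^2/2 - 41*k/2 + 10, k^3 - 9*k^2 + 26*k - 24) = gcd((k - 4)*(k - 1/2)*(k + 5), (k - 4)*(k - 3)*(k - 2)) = k - 4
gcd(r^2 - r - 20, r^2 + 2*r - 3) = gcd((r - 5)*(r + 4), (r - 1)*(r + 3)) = 1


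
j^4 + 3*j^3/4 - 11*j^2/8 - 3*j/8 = j*(j - 1)*(j + 1/4)*(j + 3/2)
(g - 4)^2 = g^2 - 8*g + 16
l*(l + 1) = l^2 + l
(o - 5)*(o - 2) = o^2 - 7*o + 10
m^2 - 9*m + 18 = (m - 6)*(m - 3)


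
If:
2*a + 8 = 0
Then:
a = -4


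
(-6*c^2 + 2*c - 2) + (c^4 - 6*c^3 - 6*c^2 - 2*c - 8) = c^4 - 6*c^3 - 12*c^2 - 10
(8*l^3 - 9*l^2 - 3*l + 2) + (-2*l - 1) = 8*l^3 - 9*l^2 - 5*l + 1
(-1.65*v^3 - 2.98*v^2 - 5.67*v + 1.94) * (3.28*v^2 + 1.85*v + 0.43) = -5.412*v^5 - 12.8269*v^4 - 24.8201*v^3 - 5.4077*v^2 + 1.1509*v + 0.8342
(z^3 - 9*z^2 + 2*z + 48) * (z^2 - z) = z^5 - 10*z^4 + 11*z^3 + 46*z^2 - 48*z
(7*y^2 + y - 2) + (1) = 7*y^2 + y - 1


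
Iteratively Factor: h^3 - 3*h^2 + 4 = (h + 1)*(h^2 - 4*h + 4) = (h - 2)*(h + 1)*(h - 2)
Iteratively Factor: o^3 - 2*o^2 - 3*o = (o)*(o^2 - 2*o - 3) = o*(o - 3)*(o + 1)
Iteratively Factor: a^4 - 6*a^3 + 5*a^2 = (a - 5)*(a^3 - a^2) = a*(a - 5)*(a^2 - a) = a*(a - 5)*(a - 1)*(a)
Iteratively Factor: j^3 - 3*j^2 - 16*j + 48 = (j - 3)*(j^2 - 16) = (j - 4)*(j - 3)*(j + 4)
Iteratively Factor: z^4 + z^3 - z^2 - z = (z + 1)*(z^3 - z) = (z + 1)^2*(z^2 - z) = (z - 1)*(z + 1)^2*(z)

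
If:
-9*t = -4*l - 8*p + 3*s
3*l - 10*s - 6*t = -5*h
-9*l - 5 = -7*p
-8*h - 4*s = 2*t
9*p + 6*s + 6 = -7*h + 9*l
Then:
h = -183/1427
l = 25181/7135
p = 37472/7135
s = -24504/7135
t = 52668/7135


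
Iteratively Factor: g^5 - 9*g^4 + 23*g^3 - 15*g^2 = (g - 5)*(g^4 - 4*g^3 + 3*g^2) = g*(g - 5)*(g^3 - 4*g^2 + 3*g) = g^2*(g - 5)*(g^2 - 4*g + 3) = g^2*(g - 5)*(g - 1)*(g - 3)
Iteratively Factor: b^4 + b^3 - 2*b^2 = (b)*(b^3 + b^2 - 2*b) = b^2*(b^2 + b - 2) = b^2*(b - 1)*(b + 2)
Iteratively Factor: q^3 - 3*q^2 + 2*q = (q - 1)*(q^2 - 2*q) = q*(q - 1)*(q - 2)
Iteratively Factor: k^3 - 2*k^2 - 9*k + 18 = (k - 3)*(k^2 + k - 6) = (k - 3)*(k - 2)*(k + 3)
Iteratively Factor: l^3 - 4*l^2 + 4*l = (l)*(l^2 - 4*l + 4) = l*(l - 2)*(l - 2)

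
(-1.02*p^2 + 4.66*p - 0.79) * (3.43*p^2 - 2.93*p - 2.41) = -3.4986*p^4 + 18.9724*p^3 - 13.9053*p^2 - 8.9159*p + 1.9039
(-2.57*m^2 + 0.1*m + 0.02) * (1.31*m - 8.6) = -3.3667*m^3 + 22.233*m^2 - 0.8338*m - 0.172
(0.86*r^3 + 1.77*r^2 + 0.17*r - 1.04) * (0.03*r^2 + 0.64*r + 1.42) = 0.0258*r^5 + 0.6035*r^4 + 2.3591*r^3 + 2.591*r^2 - 0.4242*r - 1.4768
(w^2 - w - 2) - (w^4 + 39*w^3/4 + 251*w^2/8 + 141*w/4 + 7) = -w^4 - 39*w^3/4 - 243*w^2/8 - 145*w/4 - 9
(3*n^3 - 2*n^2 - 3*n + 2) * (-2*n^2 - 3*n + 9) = -6*n^5 - 5*n^4 + 39*n^3 - 13*n^2 - 33*n + 18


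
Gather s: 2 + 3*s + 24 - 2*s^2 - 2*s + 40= -2*s^2 + s + 66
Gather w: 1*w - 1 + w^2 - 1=w^2 + w - 2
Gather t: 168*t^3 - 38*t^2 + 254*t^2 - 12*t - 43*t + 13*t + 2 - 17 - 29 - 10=168*t^3 + 216*t^2 - 42*t - 54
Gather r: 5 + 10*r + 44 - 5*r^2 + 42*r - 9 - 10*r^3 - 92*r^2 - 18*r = -10*r^3 - 97*r^2 + 34*r + 40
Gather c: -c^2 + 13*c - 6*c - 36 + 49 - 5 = -c^2 + 7*c + 8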